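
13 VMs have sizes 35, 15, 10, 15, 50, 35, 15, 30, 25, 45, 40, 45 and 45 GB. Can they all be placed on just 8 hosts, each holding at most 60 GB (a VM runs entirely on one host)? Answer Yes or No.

A valid assignment using 8 hosts:
  host 1: 50 + 10 = 60
  host 2: 45 + 15 = 60
  host 3: 45 + 15 = 60
  host 4: 45 + 15 = 60
  host 5: 40 = 40
  host 6: 35 + 25 = 60
  host 7: 35 = 35
  host 8: 30 = 30
Every load is within 60 GB, so 8 hosts suffice.

Yes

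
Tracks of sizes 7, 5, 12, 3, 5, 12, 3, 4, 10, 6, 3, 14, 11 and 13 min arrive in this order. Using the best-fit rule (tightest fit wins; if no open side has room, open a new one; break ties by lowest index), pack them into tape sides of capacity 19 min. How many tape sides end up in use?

7

  7 → side 1 (new)  [load 7/19]
  5 → side 1  [load 12/19]
  12 → side 2 (new)  [load 12/19]
  3 → side 1  [load 15/19]
  5 → side 2  [load 17/19]
  12 → side 3 (new)  [load 12/19]
  3 → side 1  [load 18/19]
  4 → side 3  [load 16/19]
  10 → side 4 (new)  [load 10/19]
  6 → side 4  [load 16/19]
  3 → side 3  [load 19/19]
  14 → side 5 (new)  [load 14/19]
  11 → side 6 (new)  [load 11/19]
  13 → side 7 (new)  [load 13/19]
7 tape sides opened.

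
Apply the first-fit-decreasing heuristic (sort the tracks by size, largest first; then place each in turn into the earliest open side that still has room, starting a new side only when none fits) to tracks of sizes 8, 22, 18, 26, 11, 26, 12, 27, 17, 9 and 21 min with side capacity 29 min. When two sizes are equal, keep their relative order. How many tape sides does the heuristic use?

8

Sorted descending: 27, 26, 26, 22, 21, 18, 17, 12, 11, 9, 8.
  27 → side 1 (new)  [load 27/29]
  26 → side 2 (new)  [load 26/29]
  26 → side 3 (new)  [load 26/29]
  22 → side 4 (new)  [load 22/29]
  21 → side 5 (new)  [load 21/29]
  18 → side 6 (new)  [load 18/29]
  17 → side 7 (new)  [load 17/29]
  12 → side 7  [load 29/29]
  11 → side 6  [load 29/29]
  9 → side 8 (new)  [load 9/29]
  8 → side 5  [load 29/29]
8 tape sides opened.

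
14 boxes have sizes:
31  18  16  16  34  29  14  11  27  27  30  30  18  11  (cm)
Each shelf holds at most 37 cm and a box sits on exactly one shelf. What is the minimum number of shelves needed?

10

Total = 34 + 31 + 30 + 30 + 29 + 27 + 27 + 18 + 18 + 16 + 16 + 14 + 11 + 11 = 312 cm.
Lower bound: ⌈312/37⌉ = 9 shelves.
A packing using 10 shelves:
  shelf 1: 34 = 34
  shelf 2: 31 = 31
  shelf 3: 30 = 30
  shelf 4: 30 = 30
  shelf 5: 29 = 29
  shelf 6: 27 = 27
  shelf 7: 27 = 27
  shelf 8: 18 + 18 = 36
  shelf 9: 16 + 16 = 32
  shelf 10: 14 + 11 + 11 = 36
No arrangement into 9 shelves stays within capacity, so 10 is optimal.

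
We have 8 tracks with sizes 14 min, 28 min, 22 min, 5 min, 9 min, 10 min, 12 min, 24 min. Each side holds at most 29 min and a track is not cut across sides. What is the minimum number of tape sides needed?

Total = 28 + 24 + 22 + 14 + 12 + 10 + 9 + 5 = 124 min.
Lower bound: ⌈124/29⌉ = 5 tape sides.
A packing using 5 tape sides:
  side 1: 28 = 28
  side 2: 24 + 5 = 29
  side 3: 22 = 22
  side 4: 14 + 12 = 26
  side 5: 10 + 9 = 19
This matches the lower bound, so 5 is optimal.

5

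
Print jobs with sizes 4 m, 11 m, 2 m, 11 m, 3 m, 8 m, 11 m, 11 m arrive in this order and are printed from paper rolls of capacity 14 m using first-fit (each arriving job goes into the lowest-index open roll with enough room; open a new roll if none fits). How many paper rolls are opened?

  4 → roll 1 (new)  [load 4/14]
  11 → roll 2 (new)  [load 11/14]
  2 → roll 1  [load 6/14]
  11 → roll 3 (new)  [load 11/14]
  3 → roll 1  [load 9/14]
  8 → roll 4 (new)  [load 8/14]
  11 → roll 5 (new)  [load 11/14]
  11 → roll 6 (new)  [load 11/14]
6 paper rolls opened.

6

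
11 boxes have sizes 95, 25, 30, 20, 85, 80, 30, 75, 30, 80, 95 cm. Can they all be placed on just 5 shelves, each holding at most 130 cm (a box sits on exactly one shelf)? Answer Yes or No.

No

Total = 645 cm; ⌈645/130⌉ = 5.
6 boxes each exceed half the capacity and cannot share a shelf, forcing at least 6 shelves.
At least 6 shelves are required, but only 5 are allowed.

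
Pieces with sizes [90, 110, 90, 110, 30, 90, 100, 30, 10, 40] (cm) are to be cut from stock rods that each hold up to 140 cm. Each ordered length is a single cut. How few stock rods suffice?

Total = 110 + 110 + 100 + 90 + 90 + 90 + 40 + 30 + 30 + 10 = 700 cm.
Lower bound: ⌈700/140⌉ = 5 stock rods.
Also, 6 pieces each exceed 70 cm, and no two of those can share a stock rod, so at least 6 stock rods are needed.
A packing using 6 stock rods:
  stock rod 1: 110 + 30 = 140
  stock rod 2: 110 + 30 = 140
  stock rod 3: 100 + 40 = 140
  stock rod 4: 90 + 10 = 100
  stock rod 5: 90 = 90
  stock rod 6: 90 = 90
This matches the lower bound, so 6 is optimal.

6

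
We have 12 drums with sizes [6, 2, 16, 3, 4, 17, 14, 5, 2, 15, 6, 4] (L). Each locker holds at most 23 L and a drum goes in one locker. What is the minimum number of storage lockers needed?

Total = 17 + 16 + 15 + 14 + 6 + 6 + 5 + 4 + 4 + 3 + 2 + 2 = 94 L.
Lower bound: ⌈94/23⌉ = 5 storage lockers.
A packing using 5 storage lockers:
  locker 1: 17 + 6 = 23
  locker 2: 16 + 6 = 22
  locker 3: 15 + 5 + 3 = 23
  locker 4: 14 + 4 + 4 = 22
  locker 5: 2 + 2 = 4
This matches the lower bound, so 5 is optimal.

5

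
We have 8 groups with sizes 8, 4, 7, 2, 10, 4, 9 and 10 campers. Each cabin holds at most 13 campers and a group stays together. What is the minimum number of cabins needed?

5

Total = 10 + 10 + 9 + 8 + 7 + 4 + 4 + 2 = 54 campers.
Lower bound: ⌈54/13⌉ = 5 cabins.
A packing using 5 cabins:
  cabin 1: 10 + 2 = 12
  cabin 2: 10 = 10
  cabin 3: 9 + 4 = 13
  cabin 4: 8 + 4 = 12
  cabin 5: 7 = 7
This matches the lower bound, so 5 is optimal.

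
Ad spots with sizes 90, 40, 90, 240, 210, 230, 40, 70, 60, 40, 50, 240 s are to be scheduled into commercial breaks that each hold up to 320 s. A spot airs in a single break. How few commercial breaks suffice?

5

Total = 240 + 240 + 230 + 210 + 90 + 90 + 70 + 60 + 50 + 40 + 40 + 40 = 1400 s.
Lower bound: ⌈1400/320⌉ = 5 commercial breaks.
A packing using 5 commercial breaks:
  break 1: 240 + 70 = 310
  break 2: 240 + 60 = 300
  break 3: 230 + 90 = 320
  break 4: 210 + 90 = 300
  break 5: 50 + 40 + 40 + 40 = 170
This matches the lower bound, so 5 is optimal.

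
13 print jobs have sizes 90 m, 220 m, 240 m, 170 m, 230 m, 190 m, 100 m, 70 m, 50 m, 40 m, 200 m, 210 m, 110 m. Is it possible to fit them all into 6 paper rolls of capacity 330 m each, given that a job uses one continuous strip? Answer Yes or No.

Total = 1920 m; ⌈1920/330⌉ = 6.
7 print jobs each exceed half the capacity and cannot share a roll, forcing at least 7 paper rolls.
At least 7 paper rolls are required, but only 6 are allowed.

No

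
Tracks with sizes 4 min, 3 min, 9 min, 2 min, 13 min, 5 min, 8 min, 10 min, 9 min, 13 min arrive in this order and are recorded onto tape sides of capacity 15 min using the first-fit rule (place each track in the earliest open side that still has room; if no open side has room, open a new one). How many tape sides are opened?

7

  4 → side 1 (new)  [load 4/15]
  3 → side 1  [load 7/15]
  9 → side 2 (new)  [load 9/15]
  2 → side 1  [load 9/15]
  13 → side 3 (new)  [load 13/15]
  5 → side 1  [load 14/15]
  8 → side 4 (new)  [load 8/15]
  10 → side 5 (new)  [load 10/15]
  9 → side 6 (new)  [load 9/15]
  13 → side 7 (new)  [load 13/15]
7 tape sides opened.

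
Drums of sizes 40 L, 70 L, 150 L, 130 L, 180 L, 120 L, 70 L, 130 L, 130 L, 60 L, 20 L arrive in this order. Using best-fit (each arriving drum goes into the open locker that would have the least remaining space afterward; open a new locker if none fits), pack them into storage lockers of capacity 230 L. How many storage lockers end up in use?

  40 → locker 1 (new)  [load 40/230]
  70 → locker 1  [load 110/230]
  150 → locker 2 (new)  [load 150/230]
  130 → locker 3 (new)  [load 130/230]
  180 → locker 4 (new)  [load 180/230]
  120 → locker 1  [load 230/230]
  70 → locker 2  [load 220/230]
  130 → locker 5 (new)  [load 130/230]
  130 → locker 6 (new)  [load 130/230]
  60 → locker 3  [load 190/230]
  20 → locker 3  [load 210/230]
6 storage lockers opened.

6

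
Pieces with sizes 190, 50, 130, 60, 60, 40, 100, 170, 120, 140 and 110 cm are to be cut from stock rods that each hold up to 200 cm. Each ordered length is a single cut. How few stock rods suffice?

7

Total = 190 + 170 + 140 + 130 + 120 + 110 + 100 + 60 + 60 + 50 + 40 = 1170 cm.
Lower bound: ⌈1170/200⌉ = 6 stock rods.
A packing using 7 stock rods:
  stock rod 1: 190 = 190
  stock rod 2: 170 = 170
  stock rod 3: 140 + 60 = 200
  stock rod 4: 130 + 60 = 190
  stock rod 5: 120 + 50 = 170
  stock rod 6: 110 + 40 = 150
  stock rod 7: 100 = 100
No arrangement into 6 stock rods stays within capacity, so 7 is optimal.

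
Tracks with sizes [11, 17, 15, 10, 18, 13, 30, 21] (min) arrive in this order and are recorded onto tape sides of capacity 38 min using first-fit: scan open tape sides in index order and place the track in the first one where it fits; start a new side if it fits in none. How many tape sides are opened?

  11 → side 1 (new)  [load 11/38]
  17 → side 1  [load 28/38]
  15 → side 2 (new)  [load 15/38]
  10 → side 1  [load 38/38]
  18 → side 2  [load 33/38]
  13 → side 3 (new)  [load 13/38]
  30 → side 4 (new)  [load 30/38]
  21 → side 3  [load 34/38]
4 tape sides opened.

4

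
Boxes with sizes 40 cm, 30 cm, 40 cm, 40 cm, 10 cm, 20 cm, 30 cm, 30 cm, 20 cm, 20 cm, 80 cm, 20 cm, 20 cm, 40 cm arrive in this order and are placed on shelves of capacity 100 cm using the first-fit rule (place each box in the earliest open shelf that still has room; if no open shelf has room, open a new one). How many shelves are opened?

5

  40 → shelf 1 (new)  [load 40/100]
  30 → shelf 1  [load 70/100]
  40 → shelf 2 (new)  [load 40/100]
  40 → shelf 2  [load 80/100]
  10 → shelf 1  [load 80/100]
  20 → shelf 1  [load 100/100]
  30 → shelf 3 (new)  [load 30/100]
  30 → shelf 3  [load 60/100]
  20 → shelf 2  [load 100/100]
  20 → shelf 3  [load 80/100]
  80 → shelf 4 (new)  [load 80/100]
  20 → shelf 3  [load 100/100]
  20 → shelf 4  [load 100/100]
  40 → shelf 5 (new)  [load 40/100]
5 shelves opened.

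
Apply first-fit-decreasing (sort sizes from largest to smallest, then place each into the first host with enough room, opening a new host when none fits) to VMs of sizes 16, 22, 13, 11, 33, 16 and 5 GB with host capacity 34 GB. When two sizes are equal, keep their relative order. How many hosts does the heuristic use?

Sorted descending: 33, 22, 16, 16, 13, 11, 5.
  33 → host 1 (new)  [load 33/34]
  22 → host 2 (new)  [load 22/34]
  16 → host 3 (new)  [load 16/34]
  16 → host 3  [load 32/34]
  13 → host 4 (new)  [load 13/34]
  11 → host 2  [load 33/34]
  5 → host 4  [load 18/34]
4 hosts opened.

4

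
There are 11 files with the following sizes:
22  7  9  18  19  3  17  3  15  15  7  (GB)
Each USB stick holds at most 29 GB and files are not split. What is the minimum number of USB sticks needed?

Total = 22 + 19 + 18 + 17 + 15 + 15 + 9 + 7 + 7 + 3 + 3 = 135 GB.
Lower bound: ⌈135/29⌉ = 5 USB sticks.
Also, 6 files each exceed 29/2 GB, and no two of those can share a USB stick, so at least 6 USB sticks are needed.
A packing using 6 USB sticks:
  USB stick 1: 22 + 7 = 29
  USB stick 2: 19 + 9 = 28
  USB stick 3: 18 + 7 + 3 = 28
  USB stick 4: 17 + 3 = 20
  USB stick 5: 15 = 15
  USB stick 6: 15 = 15
This matches the lower bound, so 6 is optimal.

6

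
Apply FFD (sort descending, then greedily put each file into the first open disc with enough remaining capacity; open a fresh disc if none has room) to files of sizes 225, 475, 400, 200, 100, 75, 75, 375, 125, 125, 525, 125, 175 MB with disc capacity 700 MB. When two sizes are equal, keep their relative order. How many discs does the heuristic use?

Sorted descending: 525, 475, 400, 375, 225, 200, 175, 125, 125, 125, 100, 75, 75.
  525 → disc 1 (new)  [load 525/700]
  475 → disc 2 (new)  [load 475/700]
  400 → disc 3 (new)  [load 400/700]
  375 → disc 4 (new)  [load 375/700]
  225 → disc 2  [load 700/700]
  200 → disc 3  [load 600/700]
  175 → disc 1  [load 700/700]
  125 → disc 4  [load 500/700]
  125 → disc 4  [load 625/700]
  125 → disc 5 (new)  [load 125/700]
  100 → disc 3  [load 700/700]
  75 → disc 4  [load 700/700]
  75 → disc 5  [load 200/700]
5 discs opened.

5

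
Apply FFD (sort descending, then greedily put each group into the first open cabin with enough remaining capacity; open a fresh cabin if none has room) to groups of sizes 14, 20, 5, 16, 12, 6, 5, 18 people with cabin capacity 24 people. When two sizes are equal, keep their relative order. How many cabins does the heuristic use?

5

Sorted descending: 20, 18, 16, 14, 12, 6, 5, 5.
  20 → cabin 1 (new)  [load 20/24]
  18 → cabin 2 (new)  [load 18/24]
  16 → cabin 3 (new)  [load 16/24]
  14 → cabin 4 (new)  [load 14/24]
  12 → cabin 5 (new)  [load 12/24]
  6 → cabin 2  [load 24/24]
  5 → cabin 3  [load 21/24]
  5 → cabin 4  [load 19/24]
5 cabins opened.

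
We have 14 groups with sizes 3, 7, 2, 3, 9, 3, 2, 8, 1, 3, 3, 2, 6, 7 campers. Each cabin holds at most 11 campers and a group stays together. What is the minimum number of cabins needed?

Total = 9 + 8 + 7 + 7 + 6 + 3 + 3 + 3 + 3 + 3 + 2 + 2 + 2 + 1 = 59 campers.
Lower bound: ⌈59/11⌉ = 6 cabins.
A packing using 6 cabins:
  cabin 1: 9 + 2 = 11
  cabin 2: 8 + 3 = 11
  cabin 3: 7 + 3 + 1 = 11
  cabin 4: 7 + 3 = 10
  cabin 5: 6 + 3 + 2 = 11
  cabin 6: 3 + 2 = 5
This matches the lower bound, so 6 is optimal.

6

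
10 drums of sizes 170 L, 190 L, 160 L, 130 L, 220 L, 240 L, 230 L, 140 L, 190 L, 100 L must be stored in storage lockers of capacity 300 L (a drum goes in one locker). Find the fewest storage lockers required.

7

Total = 240 + 230 + 220 + 190 + 190 + 170 + 160 + 140 + 130 + 100 = 1770 L.
Lower bound: ⌈1770/300⌉ = 6 storage lockers.
Also, 7 drums each exceed 150 L, and no two of those can share a locker, so at least 7 storage lockers are needed.
A packing using 7 storage lockers:
  locker 1: 240 = 240
  locker 2: 230 = 230
  locker 3: 220 = 220
  locker 4: 190 + 100 = 290
  locker 5: 190 = 190
  locker 6: 170 + 130 = 300
  locker 7: 160 + 140 = 300
This matches the lower bound, so 7 is optimal.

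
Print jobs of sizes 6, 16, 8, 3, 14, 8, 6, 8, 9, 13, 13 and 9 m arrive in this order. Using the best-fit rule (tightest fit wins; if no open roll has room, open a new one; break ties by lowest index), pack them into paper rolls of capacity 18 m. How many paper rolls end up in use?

  6 → roll 1 (new)  [load 6/18]
  16 → roll 2 (new)  [load 16/18]
  8 → roll 1  [load 14/18]
  3 → roll 1  [load 17/18]
  14 → roll 3 (new)  [load 14/18]
  8 → roll 4 (new)  [load 8/18]
  6 → roll 4  [load 14/18]
  8 → roll 5 (new)  [load 8/18]
  9 → roll 5  [load 17/18]
  13 → roll 6 (new)  [load 13/18]
  13 → roll 7 (new)  [load 13/18]
  9 → roll 8 (new)  [load 9/18]
8 paper rolls opened.

8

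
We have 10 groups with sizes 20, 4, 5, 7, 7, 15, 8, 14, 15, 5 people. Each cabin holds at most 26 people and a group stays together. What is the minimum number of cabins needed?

Total = 20 + 15 + 15 + 14 + 8 + 7 + 7 + 5 + 5 + 4 = 100 people.
Lower bound: ⌈100/26⌉ = 4 cabins.
A packing using 4 cabins:
  cabin 1: 20 + 5 = 25
  cabin 2: 15 + 8 = 23
  cabin 3: 15 + 7 + 4 = 26
  cabin 4: 14 + 7 + 5 = 26
This matches the lower bound, so 4 is optimal.

4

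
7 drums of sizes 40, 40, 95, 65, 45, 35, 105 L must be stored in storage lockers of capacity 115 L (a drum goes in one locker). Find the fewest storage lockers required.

4

Total = 105 + 95 + 65 + 45 + 40 + 40 + 35 = 425 L.
Lower bound: ⌈425/115⌉ = 4 storage lockers.
A packing using 4 storage lockers:
  locker 1: 105 = 105
  locker 2: 95 = 95
  locker 3: 65 + 45 = 110
  locker 4: 40 + 40 + 35 = 115
This matches the lower bound, so 4 is optimal.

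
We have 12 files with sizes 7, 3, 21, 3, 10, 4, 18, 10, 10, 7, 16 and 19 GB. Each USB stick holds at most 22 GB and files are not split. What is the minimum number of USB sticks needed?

Total = 21 + 19 + 18 + 16 + 10 + 10 + 10 + 7 + 7 + 4 + 3 + 3 = 128 GB.
Lower bound: ⌈128/22⌉ = 6 USB sticks.
A packing using 7 USB sticks:
  USB stick 1: 21 = 21
  USB stick 2: 19 + 3 = 22
  USB stick 3: 18 + 4 = 22
  USB stick 4: 16 + 3 = 19
  USB stick 5: 10 + 10 = 20
  USB stick 6: 10 + 7 = 17
  USB stick 7: 7 = 7
No arrangement into 6 USB sticks stays within capacity, so 7 is optimal.

7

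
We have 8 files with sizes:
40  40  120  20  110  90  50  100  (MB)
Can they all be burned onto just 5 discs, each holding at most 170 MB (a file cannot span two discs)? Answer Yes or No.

A valid assignment using 4 discs:
  disc 1: 120 + 50 = 170
  disc 2: 110 + 40 + 20 = 170
  disc 3: 100 + 40 = 140
  disc 4: 90 = 90
That uses only 4 ≤ 5, so 5 discs are enough.

Yes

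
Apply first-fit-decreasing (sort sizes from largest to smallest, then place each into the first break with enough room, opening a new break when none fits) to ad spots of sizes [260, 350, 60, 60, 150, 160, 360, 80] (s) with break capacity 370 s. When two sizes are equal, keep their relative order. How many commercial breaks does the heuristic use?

5

Sorted descending: 360, 350, 260, 160, 150, 80, 60, 60.
  360 → break 1 (new)  [load 360/370]
  350 → break 2 (new)  [load 350/370]
  260 → break 3 (new)  [load 260/370]
  160 → break 4 (new)  [load 160/370]
  150 → break 4  [load 310/370]
  80 → break 3  [load 340/370]
  60 → break 4  [load 370/370]
  60 → break 5 (new)  [load 60/370]
5 commercial breaks opened.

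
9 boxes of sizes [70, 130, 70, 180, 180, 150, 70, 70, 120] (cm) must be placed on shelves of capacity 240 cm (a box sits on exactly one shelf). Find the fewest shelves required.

6

Total = 180 + 180 + 150 + 130 + 120 + 70 + 70 + 70 + 70 = 1040 cm.
Lower bound: ⌈1040/240⌉ = 5 shelves.
A packing using 6 shelves:
  shelf 1: 180 = 180
  shelf 2: 180 = 180
  shelf 3: 150 + 70 = 220
  shelf 4: 130 + 70 = 200
  shelf 5: 120 + 70 = 190
  shelf 6: 70 = 70
No arrangement into 5 shelves stays within capacity, so 6 is optimal.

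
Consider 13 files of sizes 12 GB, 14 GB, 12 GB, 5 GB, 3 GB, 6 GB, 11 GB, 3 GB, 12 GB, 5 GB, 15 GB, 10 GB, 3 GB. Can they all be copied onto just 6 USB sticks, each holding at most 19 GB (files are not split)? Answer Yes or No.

Total = 111 GB; ⌈111/19⌉ = 6.
7 files each exceed half the capacity and cannot share a USB stick, forcing at least 7 USB sticks.
At least 7 USB sticks are required, but only 6 are allowed.

No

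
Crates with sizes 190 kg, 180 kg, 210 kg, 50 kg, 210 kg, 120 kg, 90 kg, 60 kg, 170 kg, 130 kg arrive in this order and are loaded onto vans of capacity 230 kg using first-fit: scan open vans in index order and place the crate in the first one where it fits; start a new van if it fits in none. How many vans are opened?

7

  190 → van 1 (new)  [load 190/230]
  180 → van 2 (new)  [load 180/230]
  210 → van 3 (new)  [load 210/230]
  50 → van 2  [load 230/230]
  210 → van 4 (new)  [load 210/230]
  120 → van 5 (new)  [load 120/230]
  90 → van 5  [load 210/230]
  60 → van 6 (new)  [load 60/230]
  170 → van 6  [load 230/230]
  130 → van 7 (new)  [load 130/230]
7 vans opened.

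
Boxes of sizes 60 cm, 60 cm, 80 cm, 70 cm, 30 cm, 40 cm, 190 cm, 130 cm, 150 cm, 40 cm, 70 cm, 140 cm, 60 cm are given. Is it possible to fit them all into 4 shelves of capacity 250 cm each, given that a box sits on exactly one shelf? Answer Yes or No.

No

Total = 1120 cm; ⌈1120/250⌉ = 5.
At least 5 shelves are required, but only 4 are allowed.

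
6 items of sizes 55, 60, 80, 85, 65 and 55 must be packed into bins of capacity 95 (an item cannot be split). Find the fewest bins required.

6

Total = 85 + 80 + 65 + 60 + 55 + 55 = 400.
Lower bound: ⌈400/95⌉ = 5 bins.
Also, 6 items each exceed 95/2, and no two of those can share a bin, so at least 6 bins are needed.
A packing using 6 bins:
  bin 1: 85 = 85
  bin 2: 80 = 80
  bin 3: 65 = 65
  bin 4: 60 = 60
  bin 5: 55 = 55
  bin 6: 55 = 55
This matches the lower bound, so 6 is optimal.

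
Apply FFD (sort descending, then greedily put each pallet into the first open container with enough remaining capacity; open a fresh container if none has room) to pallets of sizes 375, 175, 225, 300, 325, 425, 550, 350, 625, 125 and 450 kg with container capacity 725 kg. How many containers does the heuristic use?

6

Sorted descending: 625, 550, 450, 425, 375, 350, 325, 300, 225, 175, 125.
  625 → container 1 (new)  [load 625/725]
  550 → container 2 (new)  [load 550/725]
  450 → container 3 (new)  [load 450/725]
  425 → container 4 (new)  [load 425/725]
  375 → container 5 (new)  [load 375/725]
  350 → container 5  [load 725/725]
  325 → container 6 (new)  [load 325/725]
  300 → container 4  [load 725/725]
  225 → container 3  [load 675/725]
  175 → container 2  [load 725/725]
  125 → container 6  [load 450/725]
6 containers opened.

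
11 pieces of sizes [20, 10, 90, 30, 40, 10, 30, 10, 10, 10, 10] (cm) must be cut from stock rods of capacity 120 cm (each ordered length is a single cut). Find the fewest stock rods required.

Total = 90 + 40 + 30 + 30 + 20 + 10 + 10 + 10 + 10 + 10 + 10 = 270 cm.
Lower bound: ⌈270/120⌉ = 3 stock rods.
A packing using 3 stock rods:
  stock rod 1: 90 + 30 = 120
  stock rod 2: 40 + 30 + 20 + 10 + 10 + 10 = 120
  stock rod 3: 10 + 10 + 10 = 30
This matches the lower bound, so 3 is optimal.

3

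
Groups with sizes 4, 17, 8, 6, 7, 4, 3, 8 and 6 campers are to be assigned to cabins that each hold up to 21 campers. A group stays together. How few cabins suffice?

3

Total = 17 + 8 + 8 + 7 + 6 + 6 + 4 + 4 + 3 = 63 campers.
Lower bound: ⌈63/21⌉ = 3 cabins.
A packing using 3 cabins:
  cabin 1: 17 + 4 = 21
  cabin 2: 8 + 7 + 6 = 21
  cabin 3: 8 + 6 + 4 + 3 = 21
This matches the lower bound, so 3 is optimal.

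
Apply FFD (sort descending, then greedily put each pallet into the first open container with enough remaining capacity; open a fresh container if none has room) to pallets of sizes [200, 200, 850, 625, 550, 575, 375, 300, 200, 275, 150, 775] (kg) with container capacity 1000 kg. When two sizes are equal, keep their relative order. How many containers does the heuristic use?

Sorted descending: 850, 775, 625, 575, 550, 375, 300, 275, 200, 200, 200, 150.
  850 → container 1 (new)  [load 850/1000]
  775 → container 2 (new)  [load 775/1000]
  625 → container 3 (new)  [load 625/1000]
  575 → container 4 (new)  [load 575/1000]
  550 → container 5 (new)  [load 550/1000]
  375 → container 3  [load 1000/1000]
  300 → container 4  [load 875/1000]
  275 → container 5  [load 825/1000]
  200 → container 2  [load 975/1000]
  200 → container 6 (new)  [load 200/1000]
  200 → container 6  [load 400/1000]
  150 → container 1  [load 1000/1000]
6 containers opened.

6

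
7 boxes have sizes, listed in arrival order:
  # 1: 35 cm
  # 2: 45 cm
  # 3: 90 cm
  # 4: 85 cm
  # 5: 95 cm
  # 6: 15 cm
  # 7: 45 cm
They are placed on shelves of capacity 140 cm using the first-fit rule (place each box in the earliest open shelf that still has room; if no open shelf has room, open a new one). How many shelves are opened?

4

  35 → shelf 1 (new)  [load 35/140]
  45 → shelf 1  [load 80/140]
  90 → shelf 2 (new)  [load 90/140]
  85 → shelf 3 (new)  [load 85/140]
  95 → shelf 4 (new)  [load 95/140]
  15 → shelf 1  [load 95/140]
  45 → shelf 1  [load 140/140]
4 shelves opened.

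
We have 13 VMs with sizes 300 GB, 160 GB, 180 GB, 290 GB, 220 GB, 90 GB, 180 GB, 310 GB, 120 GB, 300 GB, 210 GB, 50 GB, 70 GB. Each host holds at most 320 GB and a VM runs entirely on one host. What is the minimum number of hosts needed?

Total = 310 + 300 + 300 + 290 + 220 + 210 + 180 + 180 + 160 + 120 + 90 + 70 + 50 = 2480 GB.
Lower bound: ⌈2480/320⌉ = 8 hosts.
A packing using 9 hosts:
  host 1: 310 = 310
  host 2: 300 = 300
  host 3: 300 = 300
  host 4: 290 = 290
  host 5: 220 + 90 = 310
  host 6: 210 + 70 = 280
  host 7: 180 + 120 = 300
  host 8: 180 + 50 = 230
  host 9: 160 = 160
No arrangement into 8 hosts stays within capacity, so 9 is optimal.

9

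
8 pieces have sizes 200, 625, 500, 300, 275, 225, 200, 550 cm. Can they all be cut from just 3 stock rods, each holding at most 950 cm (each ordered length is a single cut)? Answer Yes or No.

Total = 2875 cm; ⌈2875/950⌉ = 4.
At least 4 stock rods are required, but only 3 are allowed.

No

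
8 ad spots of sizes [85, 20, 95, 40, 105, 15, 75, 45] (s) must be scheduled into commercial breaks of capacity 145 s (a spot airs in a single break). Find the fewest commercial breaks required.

4

Total = 105 + 95 + 85 + 75 + 45 + 40 + 20 + 15 = 480 s.
Lower bound: ⌈480/145⌉ = 4 commercial breaks.
A packing using 4 commercial breaks:
  break 1: 105 + 40 = 145
  break 2: 95 + 45 = 140
  break 3: 85 + 20 + 15 = 120
  break 4: 75 = 75
This matches the lower bound, so 4 is optimal.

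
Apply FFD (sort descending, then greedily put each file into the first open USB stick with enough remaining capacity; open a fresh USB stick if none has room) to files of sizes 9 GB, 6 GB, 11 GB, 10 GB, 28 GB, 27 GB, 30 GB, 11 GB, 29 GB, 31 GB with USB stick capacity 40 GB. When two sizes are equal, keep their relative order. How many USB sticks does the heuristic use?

Sorted descending: 31, 30, 29, 28, 27, 11, 11, 10, 9, 6.
  31 → USB stick 1 (new)  [load 31/40]
  30 → USB stick 2 (new)  [load 30/40]
  29 → USB stick 3 (new)  [load 29/40]
  28 → USB stick 4 (new)  [load 28/40]
  27 → USB stick 5 (new)  [load 27/40]
  11 → USB stick 3  [load 40/40]
  11 → USB stick 4  [load 39/40]
  10 → USB stick 2  [load 40/40]
  9 → USB stick 1  [load 40/40]
  6 → USB stick 5  [load 33/40]
5 USB sticks opened.

5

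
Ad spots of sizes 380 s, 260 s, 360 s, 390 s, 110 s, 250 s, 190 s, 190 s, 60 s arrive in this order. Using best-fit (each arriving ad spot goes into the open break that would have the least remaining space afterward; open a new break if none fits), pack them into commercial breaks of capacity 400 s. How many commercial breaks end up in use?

  380 → break 1 (new)  [load 380/400]
  260 → break 2 (new)  [load 260/400]
  360 → break 3 (new)  [load 360/400]
  390 → break 4 (new)  [load 390/400]
  110 → break 2  [load 370/400]
  250 → break 5 (new)  [load 250/400]
  190 → break 6 (new)  [load 190/400]
  190 → break 6  [load 380/400]
  60 → break 5  [load 310/400]
6 commercial breaks opened.

6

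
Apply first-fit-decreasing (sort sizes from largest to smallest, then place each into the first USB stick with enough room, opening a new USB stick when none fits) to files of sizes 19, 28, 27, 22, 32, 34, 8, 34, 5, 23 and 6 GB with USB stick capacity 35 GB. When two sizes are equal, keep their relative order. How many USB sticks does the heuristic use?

Sorted descending: 34, 34, 32, 28, 27, 23, 22, 19, 8, 6, 5.
  34 → USB stick 1 (new)  [load 34/35]
  34 → USB stick 2 (new)  [load 34/35]
  32 → USB stick 3 (new)  [load 32/35]
  28 → USB stick 4 (new)  [load 28/35]
  27 → USB stick 5 (new)  [load 27/35]
  23 → USB stick 6 (new)  [load 23/35]
  22 → USB stick 7 (new)  [load 22/35]
  19 → USB stick 8 (new)  [load 19/35]
  8 → USB stick 5  [load 35/35]
  6 → USB stick 4  [load 34/35]
  5 → USB stick 6  [load 28/35]
8 USB sticks opened.

8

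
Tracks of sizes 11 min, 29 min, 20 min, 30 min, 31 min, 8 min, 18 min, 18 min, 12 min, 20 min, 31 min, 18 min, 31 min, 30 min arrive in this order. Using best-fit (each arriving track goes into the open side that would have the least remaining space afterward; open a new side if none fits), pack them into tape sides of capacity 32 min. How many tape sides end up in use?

11

  11 → side 1 (new)  [load 11/32]
  29 → side 2 (new)  [load 29/32]
  20 → side 1  [load 31/32]
  30 → side 3 (new)  [load 30/32]
  31 → side 4 (new)  [load 31/32]
  8 → side 5 (new)  [load 8/32]
  18 → side 5  [load 26/32]
  18 → side 6 (new)  [load 18/32]
  12 → side 6  [load 30/32]
  20 → side 7 (new)  [load 20/32]
  31 → side 8 (new)  [load 31/32]
  18 → side 9 (new)  [load 18/32]
  31 → side 10 (new)  [load 31/32]
  30 → side 11 (new)  [load 30/32]
11 tape sides opened.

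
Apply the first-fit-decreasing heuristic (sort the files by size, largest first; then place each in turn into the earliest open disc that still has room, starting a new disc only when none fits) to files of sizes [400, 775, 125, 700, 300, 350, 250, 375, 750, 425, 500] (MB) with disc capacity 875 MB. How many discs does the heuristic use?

7

Sorted descending: 775, 750, 700, 500, 425, 400, 375, 350, 300, 250, 125.
  775 → disc 1 (new)  [load 775/875]
  750 → disc 2 (new)  [load 750/875]
  700 → disc 3 (new)  [load 700/875]
  500 → disc 4 (new)  [load 500/875]
  425 → disc 5 (new)  [load 425/875]
  400 → disc 5  [load 825/875]
  375 → disc 4  [load 875/875]
  350 → disc 6 (new)  [load 350/875]
  300 → disc 6  [load 650/875]
  250 → disc 7 (new)  [load 250/875]
  125 → disc 2  [load 875/875]
7 discs opened.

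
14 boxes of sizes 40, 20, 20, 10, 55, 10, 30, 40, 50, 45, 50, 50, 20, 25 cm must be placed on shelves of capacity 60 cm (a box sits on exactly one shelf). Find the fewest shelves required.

9

Total = 55 + 50 + 50 + 50 + 45 + 40 + 40 + 30 + 25 + 20 + 20 + 20 + 10 + 10 = 465 cm.
Lower bound: ⌈465/60⌉ = 8 shelves.
A packing using 9 shelves:
  shelf 1: 55 = 55
  shelf 2: 50 + 10 = 60
  shelf 3: 50 + 10 = 60
  shelf 4: 50 = 50
  shelf 5: 45 = 45
  shelf 6: 40 + 20 = 60
  shelf 7: 40 + 20 = 60
  shelf 8: 30 + 25 = 55
  shelf 9: 20 = 20
No arrangement into 8 shelves stays within capacity, so 9 is optimal.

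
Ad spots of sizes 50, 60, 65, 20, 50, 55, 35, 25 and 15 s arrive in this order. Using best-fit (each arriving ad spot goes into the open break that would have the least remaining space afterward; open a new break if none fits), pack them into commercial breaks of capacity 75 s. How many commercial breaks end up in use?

  50 → break 1 (new)  [load 50/75]
  60 → break 2 (new)  [load 60/75]
  65 → break 3 (new)  [load 65/75]
  20 → break 1  [load 70/75]
  50 → break 4 (new)  [load 50/75]
  55 → break 5 (new)  [load 55/75]
  35 → break 6 (new)  [load 35/75]
  25 → break 4  [load 75/75]
  15 → break 2  [load 75/75]
6 commercial breaks opened.

6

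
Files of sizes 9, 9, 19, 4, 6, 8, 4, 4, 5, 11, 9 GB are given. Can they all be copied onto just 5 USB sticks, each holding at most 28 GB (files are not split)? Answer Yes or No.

Yes

A valid assignment using 4 USB sticks:
  USB stick 1: 19 + 9 = 28
  USB stick 2: 11 + 9 + 8 = 28
  USB stick 3: 9 + 6 + 5 + 4 + 4 = 28
  USB stick 4: 4 = 4
That uses only 4 ≤ 5, so 5 USB sticks are enough.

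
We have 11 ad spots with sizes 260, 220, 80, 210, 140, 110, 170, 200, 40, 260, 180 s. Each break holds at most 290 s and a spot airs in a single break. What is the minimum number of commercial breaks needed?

Total = 260 + 260 + 220 + 210 + 200 + 180 + 170 + 140 + 110 + 80 + 40 = 1870 s.
Lower bound: ⌈1870/290⌉ = 7 commercial breaks.
A packing using 8 commercial breaks:
  break 1: 260 = 260
  break 2: 260 = 260
  break 3: 220 + 40 = 260
  break 4: 210 + 80 = 290
  break 5: 200 = 200
  break 6: 180 + 110 = 290
  break 7: 170 = 170
  break 8: 140 = 140
No arrangement into 7 commercial breaks stays within capacity, so 8 is optimal.

8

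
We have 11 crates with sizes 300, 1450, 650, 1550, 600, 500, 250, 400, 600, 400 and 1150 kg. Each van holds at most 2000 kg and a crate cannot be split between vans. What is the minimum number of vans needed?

4

Total = 1550 + 1450 + 1150 + 650 + 600 + 600 + 500 + 400 + 400 + 300 + 250 = 7850 kg.
Lower bound: ⌈7850/2000⌉ = 4 vans.
A packing using 4 vans:
  van 1: 1550 + 400 = 1950
  van 2: 1450 + 500 = 1950
  van 3: 1150 + 600 + 250 = 2000
  van 4: 650 + 600 + 400 + 300 = 1950
This matches the lower bound, so 4 is optimal.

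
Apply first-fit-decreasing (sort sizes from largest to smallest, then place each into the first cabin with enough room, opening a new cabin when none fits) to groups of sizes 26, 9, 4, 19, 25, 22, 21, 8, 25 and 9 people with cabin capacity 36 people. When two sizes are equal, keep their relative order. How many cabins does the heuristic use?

Sorted descending: 26, 25, 25, 22, 21, 19, 9, 9, 8, 4.
  26 → cabin 1 (new)  [load 26/36]
  25 → cabin 2 (new)  [load 25/36]
  25 → cabin 3 (new)  [load 25/36]
  22 → cabin 4 (new)  [load 22/36]
  21 → cabin 5 (new)  [load 21/36]
  19 → cabin 6 (new)  [load 19/36]
  9 → cabin 1  [load 35/36]
  9 → cabin 2  [load 34/36]
  8 → cabin 3  [load 33/36]
  4 → cabin 4  [load 26/36]
6 cabins opened.

6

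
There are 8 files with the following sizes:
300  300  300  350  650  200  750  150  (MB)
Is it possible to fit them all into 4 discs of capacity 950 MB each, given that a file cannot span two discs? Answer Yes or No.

Yes

A valid assignment using 4 discs:
  disc 1: 750 + 200 = 950
  disc 2: 650 + 300 = 950
  disc 3: 350 + 300 + 300 = 950
  disc 4: 150 = 150
Every load is within 950 MB, so 4 discs suffice.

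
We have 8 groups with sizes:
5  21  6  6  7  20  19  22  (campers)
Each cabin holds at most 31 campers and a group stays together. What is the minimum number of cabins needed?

Total = 22 + 21 + 20 + 19 + 7 + 6 + 6 + 5 = 106 campers.
Lower bound: ⌈106/31⌉ = 4 cabins.
A packing using 4 cabins:
  cabin 1: 22 + 7 = 29
  cabin 2: 21 + 6 = 27
  cabin 3: 20 + 6 + 5 = 31
  cabin 4: 19 = 19
This matches the lower bound, so 4 is optimal.

4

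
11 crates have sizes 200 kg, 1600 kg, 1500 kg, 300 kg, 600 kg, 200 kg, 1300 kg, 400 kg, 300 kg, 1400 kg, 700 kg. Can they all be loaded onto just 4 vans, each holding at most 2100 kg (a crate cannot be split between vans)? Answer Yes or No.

Total = 8500 kg; ⌈8500/2100⌉ = 5.
At least 5 vans are required, but only 4 are allowed.

No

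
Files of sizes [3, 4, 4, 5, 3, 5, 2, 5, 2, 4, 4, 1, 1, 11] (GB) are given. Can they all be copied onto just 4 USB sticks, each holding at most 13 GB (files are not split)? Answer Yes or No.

No

Total = 54 GB; ⌈54/13⌉ = 5.
At least 5 USB sticks are required, but only 4 are allowed.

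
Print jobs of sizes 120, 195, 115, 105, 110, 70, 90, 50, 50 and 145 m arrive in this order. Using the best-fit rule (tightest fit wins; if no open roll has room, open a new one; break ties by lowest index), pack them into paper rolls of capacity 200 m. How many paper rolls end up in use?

6

  120 → roll 1 (new)  [load 120/200]
  195 → roll 2 (new)  [load 195/200]
  115 → roll 3 (new)  [load 115/200]
  105 → roll 4 (new)  [load 105/200]
  110 → roll 5 (new)  [load 110/200]
  70 → roll 1  [load 190/200]
  90 → roll 5  [load 200/200]
  50 → roll 3  [load 165/200]
  50 → roll 4  [load 155/200]
  145 → roll 6 (new)  [load 145/200]
6 paper rolls opened.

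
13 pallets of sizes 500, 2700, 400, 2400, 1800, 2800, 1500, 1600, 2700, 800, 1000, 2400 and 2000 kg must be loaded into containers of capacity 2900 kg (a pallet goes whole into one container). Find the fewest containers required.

9

Total = 2800 + 2700 + 2700 + 2400 + 2400 + 2000 + 1800 + 1600 + 1500 + 1000 + 800 + 500 + 400 = 22600 kg.
Lower bound: ⌈22600/2900⌉ = 8 containers.
Also, 9 pallets each exceed 1450 kg, and no two of those can share a container, so at least 9 containers are needed.
A packing using 9 containers:
  container 1: 2800 = 2800
  container 2: 2700 = 2700
  container 3: 2700 = 2700
  container 4: 2400 + 500 = 2900
  container 5: 2400 + 400 = 2800
  container 6: 2000 + 800 = 2800
  container 7: 1800 + 1000 = 2800
  container 8: 1600 = 1600
  container 9: 1500 = 1500
This matches the lower bound, so 9 is optimal.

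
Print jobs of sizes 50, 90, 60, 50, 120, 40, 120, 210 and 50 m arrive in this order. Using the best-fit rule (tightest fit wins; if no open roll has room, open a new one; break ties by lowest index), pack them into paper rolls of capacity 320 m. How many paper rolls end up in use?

3

  50 → roll 1 (new)  [load 50/320]
  90 → roll 1  [load 140/320]
  60 → roll 1  [load 200/320]
  50 → roll 1  [load 250/320]
  120 → roll 2 (new)  [load 120/320]
  40 → roll 1  [load 290/320]
  120 → roll 2  [load 240/320]
  210 → roll 3 (new)  [load 210/320]
  50 → roll 2  [load 290/320]
3 paper rolls opened.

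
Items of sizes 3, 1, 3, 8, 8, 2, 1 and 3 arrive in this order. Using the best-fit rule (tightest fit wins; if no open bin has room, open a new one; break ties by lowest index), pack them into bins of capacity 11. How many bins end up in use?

  3 → bin 1 (new)  [load 3/11]
  1 → bin 1  [load 4/11]
  3 → bin 1  [load 7/11]
  8 → bin 2 (new)  [load 8/11]
  8 → bin 3 (new)  [load 8/11]
  2 → bin 2  [load 10/11]
  1 → bin 2  [load 11/11]
  3 → bin 3  [load 11/11]
3 bins opened.

3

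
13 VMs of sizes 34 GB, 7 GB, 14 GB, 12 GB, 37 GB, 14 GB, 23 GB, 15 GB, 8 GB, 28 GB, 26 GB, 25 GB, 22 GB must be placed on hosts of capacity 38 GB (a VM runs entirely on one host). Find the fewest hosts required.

8

Total = 37 + 34 + 28 + 26 + 25 + 23 + 22 + 15 + 14 + 14 + 12 + 8 + 7 = 265 GB.
Lower bound: ⌈265/38⌉ = 7 hosts.
A packing using 8 hosts:
  host 1: 37 = 37
  host 2: 34 = 34
  host 3: 28 + 8 = 36
  host 4: 26 + 12 = 38
  host 5: 25 + 7 = 32
  host 6: 23 + 15 = 38
  host 7: 22 + 14 = 36
  host 8: 14 = 14
No arrangement into 7 hosts stays within capacity, so 8 is optimal.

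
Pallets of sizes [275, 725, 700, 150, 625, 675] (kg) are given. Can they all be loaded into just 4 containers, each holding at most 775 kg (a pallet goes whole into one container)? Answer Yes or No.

Total = 3150 kg; ⌈3150/775⌉ = 5.
At least 5 containers are required, but only 4 are allowed.

No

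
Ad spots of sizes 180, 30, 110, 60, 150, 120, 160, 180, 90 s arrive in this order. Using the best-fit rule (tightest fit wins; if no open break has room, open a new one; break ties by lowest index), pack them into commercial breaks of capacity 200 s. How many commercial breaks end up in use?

  180 → break 1 (new)  [load 180/200]
  30 → break 2 (new)  [load 30/200]
  110 → break 2  [load 140/200]
  60 → break 2  [load 200/200]
  150 → break 3 (new)  [load 150/200]
  120 → break 4 (new)  [load 120/200]
  160 → break 5 (new)  [load 160/200]
  180 → break 6 (new)  [load 180/200]
  90 → break 7 (new)  [load 90/200]
7 commercial breaks opened.

7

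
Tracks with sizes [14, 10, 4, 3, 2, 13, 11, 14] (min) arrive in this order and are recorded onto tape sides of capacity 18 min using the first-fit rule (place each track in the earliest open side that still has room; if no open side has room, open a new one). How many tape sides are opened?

5

  14 → side 1 (new)  [load 14/18]
  10 → side 2 (new)  [load 10/18]
  4 → side 1  [load 18/18]
  3 → side 2  [load 13/18]
  2 → side 2  [load 15/18]
  13 → side 3 (new)  [load 13/18]
  11 → side 4 (new)  [load 11/18]
  14 → side 5 (new)  [load 14/18]
5 tape sides opened.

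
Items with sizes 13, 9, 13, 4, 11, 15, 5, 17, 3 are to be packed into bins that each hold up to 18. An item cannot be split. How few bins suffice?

6

Total = 17 + 15 + 13 + 13 + 11 + 9 + 5 + 4 + 3 = 90.
Lower bound: ⌈90/18⌉ = 5 bins.
A packing using 6 bins:
  bin 1: 17 = 17
  bin 2: 15 + 3 = 18
  bin 3: 13 + 5 = 18
  bin 4: 13 + 4 = 17
  bin 5: 11 = 11
  bin 6: 9 = 9
No arrangement into 5 bins stays within capacity, so 6 is optimal.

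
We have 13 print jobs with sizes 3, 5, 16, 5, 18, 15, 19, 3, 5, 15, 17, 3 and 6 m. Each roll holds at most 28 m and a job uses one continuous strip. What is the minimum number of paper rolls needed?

Total = 19 + 18 + 17 + 16 + 15 + 15 + 6 + 5 + 5 + 5 + 3 + 3 + 3 = 130 m.
Lower bound: ⌈130/28⌉ = 5 paper rolls.
Also, 6 print jobs each exceed 14 m, and no two of those can share a roll, so at least 6 paper rolls are needed.
A packing using 6 paper rolls:
  roll 1: 19 + 6 + 3 = 28
  roll 2: 18 + 5 + 5 = 28
  roll 3: 17 + 5 + 3 + 3 = 28
  roll 4: 16 = 16
  roll 5: 15 = 15
  roll 6: 15 = 15
This matches the lower bound, so 6 is optimal.

6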